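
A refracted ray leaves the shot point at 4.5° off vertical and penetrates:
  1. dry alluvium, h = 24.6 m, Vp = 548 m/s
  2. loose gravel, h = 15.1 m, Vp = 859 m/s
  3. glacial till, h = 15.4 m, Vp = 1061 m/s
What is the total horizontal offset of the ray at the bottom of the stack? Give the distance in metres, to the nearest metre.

6 m

Ray parameter p = sin 4.5° / 548 m/s = 1.4317e-04 s/m.
Layer 1: θ = 4.50°; offset = 24.6·tan 4.50° = 1.936 m.
Layer 2: sin θ = p·859 = 0.1230 → θ = 7.06°; offset = 15.1·tan 7.06° = 1.871 m.
Layer 3: sin θ = p·1061 = 0.1519 → θ = 8.74°; offset = 15.4·tan 8.74° = 2.367 m.
Summing the layer offsets gives 6.174 m.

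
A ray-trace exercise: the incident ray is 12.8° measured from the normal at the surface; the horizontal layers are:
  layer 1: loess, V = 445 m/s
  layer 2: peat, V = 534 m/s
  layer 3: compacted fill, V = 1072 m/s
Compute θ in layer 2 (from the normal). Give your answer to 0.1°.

15.4°

Snell's law across each interface conserves sin θ / V, so sin θ_2 = V_2·sin θ₁/V₁.
sin θ_2 = 534 × sin 12.8° / 445 = 0.2659.
θ_2 = 15.42° from the vertical.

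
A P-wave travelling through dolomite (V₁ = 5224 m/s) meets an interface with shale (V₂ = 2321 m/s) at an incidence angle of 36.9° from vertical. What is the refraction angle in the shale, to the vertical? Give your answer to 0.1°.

sin θ₁/V₁ = sin θ₂/V₂ ⇒ sin θ₂ = 2321·sin 36.9°/5224 = 2321·0.6004/5224 = 0.2668.
θ₂ = arcsin 0.2668 = 15.47° from the normal.

15.5°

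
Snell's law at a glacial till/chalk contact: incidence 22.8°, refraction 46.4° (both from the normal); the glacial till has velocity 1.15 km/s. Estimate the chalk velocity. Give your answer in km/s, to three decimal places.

Snell's law: sin 22.8°/V₁ = sin 46.4°/V₂.
V₂ = V₁·sin 46.4°/sin 22.8° = 1.15 × 1.8688 = 2.149 km/s.

2.149 km/s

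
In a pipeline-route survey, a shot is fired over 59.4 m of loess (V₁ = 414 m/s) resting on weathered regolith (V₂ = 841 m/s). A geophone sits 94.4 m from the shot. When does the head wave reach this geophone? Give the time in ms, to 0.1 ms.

θ_c = arcsin(V₁/V₂) = arcsin(414/841) = 29.49°, cos θ_c = 0.8704.
Intercept time tᵢ = 2h cos θ_c / V₁ = 2·59.4·0.8704/414 = 0.24978 s.
t = x/V₂ + tᵢ = 94.4/841 + 0.24978 = 0.36203 s.

362.0 ms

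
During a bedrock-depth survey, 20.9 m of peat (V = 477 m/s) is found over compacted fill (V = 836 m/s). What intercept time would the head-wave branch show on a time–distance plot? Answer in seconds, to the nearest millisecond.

θ_c = arcsin(V₁/V₂) = arcsin(477/836) = 34.79°; cos θ_c = 0.8212.
tᵢ = 2h·cos θ_c / V₁ = 2·20.9·0.8212 / 477 = 0.07197 s.

0.072 s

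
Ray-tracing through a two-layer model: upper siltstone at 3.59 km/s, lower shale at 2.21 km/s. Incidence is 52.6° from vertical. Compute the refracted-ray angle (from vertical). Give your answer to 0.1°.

Snell's law: sin θ₂ = (V₂/V₁)·sin θ₁ = (2.21/3.59)·sin 52.6° = 0.4890.
θ₂ = sin⁻¹(0.4890) = 29.28° (from vertical).

29.3°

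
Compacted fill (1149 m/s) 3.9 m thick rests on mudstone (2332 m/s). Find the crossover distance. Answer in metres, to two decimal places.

13.38 m

θ_c = arcsin(1149/2332) = 29.52°, so cos θ_c = 0.8702 and tᵢ = 2h cos θ_c/V₁ = 0.0059 s.
At crossover x/V₁ = x/V₂ + tᵢ ⇒ x = tᵢ/(1/V₁ − 1/V₂) = 0.00591/(8.7032e-04 − 4.2882e-04) = 13.38 m.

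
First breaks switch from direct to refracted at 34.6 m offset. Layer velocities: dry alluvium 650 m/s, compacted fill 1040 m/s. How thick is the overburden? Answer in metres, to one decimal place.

8.3 m

h = (x_cross/2)·√((V₂−V₁)/(V₂+V₁)).
(V₂−V₁)/(V₂+V₁) = (1040−650)/(1040+650) = 0.2308; √ = 0.4804.
h = (34.6/2)·0.4804 = 8.31 m.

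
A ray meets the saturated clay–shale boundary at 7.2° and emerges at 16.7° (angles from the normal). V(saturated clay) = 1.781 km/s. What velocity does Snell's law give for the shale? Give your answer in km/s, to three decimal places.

sin 7.2° = 0.1253; sin 16.7° = 0.2874.
V₂ = V₁·(sin θ₂/sin θ₁) = 1.781·(0.2874/0.1253) = 4.083 km/s.

4.083 km/s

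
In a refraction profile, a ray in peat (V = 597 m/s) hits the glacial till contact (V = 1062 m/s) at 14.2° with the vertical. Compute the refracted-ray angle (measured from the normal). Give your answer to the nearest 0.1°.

Snell's law: sin θ₂ = (V₂/V₁)·sin θ₁ = (1062/597)·sin 14.2° = 0.4364.
θ₂ = sin⁻¹(0.4364) = 25.87° (from vertical).

25.9°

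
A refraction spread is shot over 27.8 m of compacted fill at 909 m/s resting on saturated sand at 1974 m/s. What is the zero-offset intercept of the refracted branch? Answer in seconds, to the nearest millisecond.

0.054 s

θ_c = arcsin(V₁/V₂) = arcsin(909/1974) = 27.42°; cos θ_c = 0.8877.
tᵢ = 2h·cos θ_c / V₁ = 2·27.8·0.8877 / 909 = 0.05430 s.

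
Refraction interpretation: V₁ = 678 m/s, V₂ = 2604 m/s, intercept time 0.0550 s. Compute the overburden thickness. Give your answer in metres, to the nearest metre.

19 m

h = tᵢ·V₁·V₂ / (2·√(V₂²−V₁²)).
√(V₂²−V₁²) = √(2604² − 678²) = 2514.2 m/s.
h = 0.055 s × 678 × 2604 / (2 × 2514.2) = 19.31 m.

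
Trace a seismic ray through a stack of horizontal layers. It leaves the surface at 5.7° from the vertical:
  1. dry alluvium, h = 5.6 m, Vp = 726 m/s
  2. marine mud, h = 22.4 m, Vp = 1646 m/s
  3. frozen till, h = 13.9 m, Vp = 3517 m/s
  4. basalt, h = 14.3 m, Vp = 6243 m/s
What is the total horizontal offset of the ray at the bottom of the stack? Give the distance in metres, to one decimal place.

Apply Snell's law at each interface; in layer i the horizontal offset is hᵢ·tan θᵢ.
Layer 1: θ = 5.70°; offset = 5.6·tan 5.70° = 0.559 m.
Layer 2: sin θ = 1646·sin 5.7°/726 = 0.2252, θ = 13.01°; offset = 22.4·tan 13.01° = 5.177 m.
Layer 3: sin θ = 3517·sin 5.7°/726 = 0.4811, θ = 28.76°; offset = 13.9·tan 28.76° = 7.629 m.
Layer 4: sin θ = 6243·sin 5.7°/726 = 0.8541, θ = 58.66°; offset = 14.3·tan 58.66° = 23.480 m.
Σ offsets = 36.844 m.

36.8 m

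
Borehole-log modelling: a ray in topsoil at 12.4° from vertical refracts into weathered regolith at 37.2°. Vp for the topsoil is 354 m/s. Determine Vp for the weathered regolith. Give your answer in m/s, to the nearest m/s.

sin 12.4° = 0.2147; sin 37.2° = 0.6046.
V₂ = V₁·(sin θ₂/sin θ₁) = 354·(0.6046/0.2147) = 996.71 m/s.

997 m/s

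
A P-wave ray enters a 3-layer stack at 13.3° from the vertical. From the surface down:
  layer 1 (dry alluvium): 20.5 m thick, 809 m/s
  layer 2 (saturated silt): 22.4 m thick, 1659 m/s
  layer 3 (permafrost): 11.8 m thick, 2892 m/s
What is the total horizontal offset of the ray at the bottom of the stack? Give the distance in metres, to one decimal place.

33.9 m

Ray parameter p = sin 13.3° / 809 m/s = 2.8436e-04 s/m.
Layer 1: θ = 13.30°; offset = 20.5·tan 13.30° = 4.846 m.
Layer 2: sin θ = p·1659 = 0.4718 → θ = 28.15°; offset = 22.4·tan 28.15° = 11.985 m.
Layer 3: sin θ = p·2892 = 0.8224 → θ = 55.32°; offset = 11.8·tan 55.32° = 17.056 m.
Summing the layer offsets gives 33.887 m.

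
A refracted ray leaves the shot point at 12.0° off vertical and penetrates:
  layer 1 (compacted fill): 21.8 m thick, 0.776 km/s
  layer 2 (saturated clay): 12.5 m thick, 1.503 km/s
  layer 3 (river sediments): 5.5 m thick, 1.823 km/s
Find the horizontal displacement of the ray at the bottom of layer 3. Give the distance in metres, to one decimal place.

13.2 m

Ray parameter p = sin 12.0° / 0.776 km/s = 2.6793e-01 s/km.
Layer 1: θ = 12.00°; offset = 21.8·tan 12.00° = 4.634 m.
Layer 2: sin θ = p·1.503 = 0.4027 → θ = 23.75°; offset = 12.5·tan 23.75° = 5.499 m.
Layer 3: sin θ = p·1.823 = 0.4884 → θ = 29.24°; offset = 5.5·tan 29.24° = 3.079 m.
Total horizontal offset = 13.212 m.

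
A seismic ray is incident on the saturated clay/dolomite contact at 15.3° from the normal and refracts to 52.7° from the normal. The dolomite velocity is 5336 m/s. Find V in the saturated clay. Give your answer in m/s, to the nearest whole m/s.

1770 m/s

Snell's law: sin 15.3°/V₁ = sin 52.7°/V₂.
V₁ = V₂·sin 15.3°/sin 52.7° = 5336 × 0.3317 = 1770.05 m/s.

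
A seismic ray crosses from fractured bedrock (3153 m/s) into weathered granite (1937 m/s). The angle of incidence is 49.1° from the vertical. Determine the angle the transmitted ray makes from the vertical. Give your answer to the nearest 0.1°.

27.7°

Snell's law: sin θ₂ = (V₂/V₁)·sin θ₁ = (1937/3153)·sin 49.1° = 0.4643.
θ₂ = sin⁻¹(0.4643) = 27.67° (from vertical).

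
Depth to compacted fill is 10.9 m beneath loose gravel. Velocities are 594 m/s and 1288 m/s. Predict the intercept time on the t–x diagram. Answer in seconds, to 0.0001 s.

0.0326 s

tᵢ = 2h·√(V₂²−V₁²)/(V₁V₂).
√(V₂²−V₁²) = √(1288²−594²) = 1142.9 m/s.
tᵢ = 2·10.9·1142.9/(594·1288) = 0.03256 s.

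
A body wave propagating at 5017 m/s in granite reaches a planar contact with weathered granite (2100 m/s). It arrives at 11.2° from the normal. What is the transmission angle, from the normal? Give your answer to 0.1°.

Snell's law: sin θ₂ = (V₂/V₁)·sin θ₁ = (2100/5017)·sin 11.2° = 0.0813.
θ₂ = arcsin 0.0813 = 4.66° from the normal.

4.7°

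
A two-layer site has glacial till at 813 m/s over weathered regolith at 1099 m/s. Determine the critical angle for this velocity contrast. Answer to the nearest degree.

48°

At critical incidence the refracted ray runs along the interface (θ₂ = 90°), so sin θ_c = V₁/V₂.
θ_c = arcsin(813/1099) = arcsin 0.7398 = 47.71°.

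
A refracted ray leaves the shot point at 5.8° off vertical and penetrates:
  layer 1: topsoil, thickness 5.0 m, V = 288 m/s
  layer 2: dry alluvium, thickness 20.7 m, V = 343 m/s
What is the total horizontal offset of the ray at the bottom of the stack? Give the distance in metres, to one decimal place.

3.0 m

Ray parameter p = sin 5.8° / 288 m/s = 3.5089e-04 s/m.
Layer 1: θ = 5.80°; offset = 5.0·tan 5.80° = 0.508 m.
Layer 2: sin θ = p·343 = 0.1204 → θ = 6.91°; offset = 20.7·tan 6.91° = 2.510 m.
Total horizontal offset = 3.017 m.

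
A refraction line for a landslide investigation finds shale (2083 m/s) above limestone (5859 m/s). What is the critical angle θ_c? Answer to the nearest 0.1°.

Critical incidence: sin θ_c = V₁/V₂ = 2083/5859 = 0.3555.
θ_c = arcsin 0.3555 = 20.83°.

20.8°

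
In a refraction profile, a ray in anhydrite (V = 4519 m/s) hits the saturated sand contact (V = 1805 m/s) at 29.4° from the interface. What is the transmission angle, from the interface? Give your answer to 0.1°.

Angle from the normal: 90° − 29.4° = 60.6°.
Snell's law: sin θ₂ = (V₂/V₁)·sin θ₁ = (1805/4519)·sin 60.6° = 0.3480.
θ₂ = arcsin 0.3480 = 20.36° from the normal.
From the interface: 90° − 20.36° = 69.64°.

69.6°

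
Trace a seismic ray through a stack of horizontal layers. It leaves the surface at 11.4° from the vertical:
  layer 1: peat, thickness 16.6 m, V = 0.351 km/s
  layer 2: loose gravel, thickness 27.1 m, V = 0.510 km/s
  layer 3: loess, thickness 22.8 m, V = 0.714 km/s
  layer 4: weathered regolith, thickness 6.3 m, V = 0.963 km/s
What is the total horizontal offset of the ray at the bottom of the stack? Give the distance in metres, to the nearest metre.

p = sin θ₁/V₁ = sin 11.4°/0.351 = 5.6313e-01 s/km is conserved through the stack.
Layer 1: θ = 11.40°; offset = 16.6·tan 11.40° = 3.347 m.
Layer 2: sin θ = p·0.510 = 0.2872 → θ = 16.69°; offset = 27.1·tan 16.69° = 8.125 m.
Layer 3: sin θ = p·0.714 = 0.4021 → θ = 23.71°; offset = 22.8·tan 23.71° = 10.012 m.
Layer 4: sin θ = p·0.963 = 0.5423 → θ = 32.84°; offset = 6.3·tan 32.84° = 4.066 m.
Summing the layer offsets gives 25.551 m.

26 m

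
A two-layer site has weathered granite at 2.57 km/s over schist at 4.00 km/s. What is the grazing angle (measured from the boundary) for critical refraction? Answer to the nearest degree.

Critical incidence: sin θ_c = V₁/V₂ = 2.57/4.00 = 0.6425.
θ_c = arcsin 0.6425 = 39.98°.
Measured from the interface: 90° − 39.98° = 50.02°.

50°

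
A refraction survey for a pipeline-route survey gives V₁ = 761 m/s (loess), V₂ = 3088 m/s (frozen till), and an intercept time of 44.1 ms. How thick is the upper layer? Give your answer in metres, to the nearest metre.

h = tᵢ·V₁·V₂ / (2·√(V₂²−V₁²)).
√(V₂²−V₁²) = √(3088² − 761²) = 2992.8 m/s.
h = 0.0441 s × 761 × 3088 / (2 × 2992.8) = 17.31 m.

17 m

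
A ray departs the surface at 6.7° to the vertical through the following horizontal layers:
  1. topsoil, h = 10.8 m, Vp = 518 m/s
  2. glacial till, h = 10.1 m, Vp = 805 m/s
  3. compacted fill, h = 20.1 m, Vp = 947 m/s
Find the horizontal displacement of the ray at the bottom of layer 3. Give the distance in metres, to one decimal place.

p = sin θ₁/V₁ = sin 6.7°/518 = 2.2523e-04 s/m is conserved through the stack.
Layer 1: θ = 6.70°; offset = 10.8·tan 6.70° = 1.269 m.
Layer 2: sin θ = p·805 = 0.1813 → θ = 10.45°; offset = 10.1·tan 10.45° = 1.862 m.
Layer 3: sin θ = p·947 = 0.2133 → θ = 12.32°; offset = 20.1·tan 12.32° = 4.388 m.
Summing the layer offsets gives 7.519 m.

7.5 m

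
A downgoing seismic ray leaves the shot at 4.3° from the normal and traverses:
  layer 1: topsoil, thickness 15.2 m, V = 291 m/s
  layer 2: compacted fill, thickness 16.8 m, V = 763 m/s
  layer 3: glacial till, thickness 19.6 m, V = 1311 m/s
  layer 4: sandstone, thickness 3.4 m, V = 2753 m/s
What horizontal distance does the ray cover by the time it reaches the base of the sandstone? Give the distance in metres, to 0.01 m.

14.97 m

Ray parameter p = sin 4.3° / 291 m/s = 2.5766e-04 s/m.
Layer 1: θ = 4.30°; offset = 15.2·tan 4.30° = 1.1429 m.
Layer 2: sin θ = p·763 = 0.1966 → θ = 11.34°; offset = 16.8·tan 11.34° = 3.3685 m.
Layer 3: sin θ = p·1311 = 0.3378 → θ = 19.74°; offset = 19.6·tan 19.74° = 7.0342 m.
Layer 4: sin θ = p·2753 = 0.7093 → θ = 45.18°; offset = 3.4·tan 45.18° = 3.4215 m.
Σ offsets = 14.9671 m.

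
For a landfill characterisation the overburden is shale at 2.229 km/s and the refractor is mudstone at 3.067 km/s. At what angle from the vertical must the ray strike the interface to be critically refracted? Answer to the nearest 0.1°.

Critical incidence: sin θ_c = V₁/V₂ = 2.229/3.067 = 0.7268.
θ_c = arcsin 0.7268 = 46.62°.

46.6°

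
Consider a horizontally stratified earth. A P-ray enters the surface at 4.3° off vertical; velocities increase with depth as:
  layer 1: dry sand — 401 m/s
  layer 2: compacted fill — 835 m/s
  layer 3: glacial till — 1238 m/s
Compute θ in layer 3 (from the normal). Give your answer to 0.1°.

Ray parameter p = sin 4.3° / 401 = 1.8698e-04 s/m.
sin θ_3 = p·V_3 = 1.8698e-04 × 1238 = 0.2315.
θ_3 = arcsin 0.2315 = 13.38°.

13.4°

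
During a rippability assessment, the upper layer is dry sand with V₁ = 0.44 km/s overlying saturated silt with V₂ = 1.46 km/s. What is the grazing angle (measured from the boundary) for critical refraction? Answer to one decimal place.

At critical incidence the refracted ray runs along the interface (θ₂ = 90°), so sin θ_c = V₁/V₂.
θ_c = arcsin(0.44/1.46) = arcsin 0.3014 = 17.54°.
Measured from the interface: 90° − 17.54° = 72.46°.

72.5°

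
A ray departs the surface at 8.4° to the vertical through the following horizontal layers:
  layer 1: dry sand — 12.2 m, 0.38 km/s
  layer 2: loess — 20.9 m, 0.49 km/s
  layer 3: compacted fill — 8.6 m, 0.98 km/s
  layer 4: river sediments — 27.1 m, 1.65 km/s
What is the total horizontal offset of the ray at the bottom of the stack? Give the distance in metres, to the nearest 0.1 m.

31.5 m

Apply Snell's law at each interface; in layer i the horizontal offset is hᵢ·tan θᵢ.
Layer 1: θ = 8.40°; offset = 12.2·tan 8.40° = 1.802 m.
Layer 2: sin θ = 0.49·sin 8.4°/0.38 = 0.1884, θ = 10.86°; offset = 20.9·tan 10.86° = 4.009 m.
Layer 3: sin θ = 0.98·sin 8.4°/0.38 = 0.3767, θ = 22.13°; offset = 8.6·tan 22.13° = 3.498 m.
Layer 4: sin θ = 1.65·sin 8.4°/0.38 = 0.6343, θ = 39.37°; offset = 27.1·tan 39.37° = 22.235 m.
Summing the layer offsets gives 31.543 m.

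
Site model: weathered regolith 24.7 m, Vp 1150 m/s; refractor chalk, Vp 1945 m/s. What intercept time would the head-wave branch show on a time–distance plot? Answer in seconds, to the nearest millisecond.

0.035 s

tᵢ = 2h·√(V₂²−V₁²)/(V₁V₂).
√(V₂²−V₁²) = √(1945²−1150²) = 1568.6 m/s.
tᵢ = 2·24.7·1568.6/(1150·1945) = 0.03464 s.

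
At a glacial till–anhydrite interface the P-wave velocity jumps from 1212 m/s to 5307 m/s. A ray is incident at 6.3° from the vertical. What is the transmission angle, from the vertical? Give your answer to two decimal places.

28.72°

Snell's law: sin θ₂ = (V₂/V₁)·sin θ₁ = (5307/1212)·sin 6.3° = 0.4805.
θ₂ = sin⁻¹(0.4805) = 28.72° (from vertical).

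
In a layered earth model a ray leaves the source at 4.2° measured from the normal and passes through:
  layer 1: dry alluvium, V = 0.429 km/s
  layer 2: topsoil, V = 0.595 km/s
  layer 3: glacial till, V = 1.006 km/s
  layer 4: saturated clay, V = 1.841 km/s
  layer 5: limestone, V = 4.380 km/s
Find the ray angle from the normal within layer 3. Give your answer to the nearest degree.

Snell's law across each interface conserves sin θ / V, so sin θ_3 = V_3·sin θ₁/V₁.
sin θ_3 = 1.006 × sin 4.2° / 0.429 = 0.1717.
θ_3 = arcsin 0.1717 = 9.89°.

10°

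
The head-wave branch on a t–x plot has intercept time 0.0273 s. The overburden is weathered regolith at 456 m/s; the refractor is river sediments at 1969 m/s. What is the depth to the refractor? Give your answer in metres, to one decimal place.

6.4 m

θ_c = arcsin(456/1969) = 13.39°; cos θ_c = 0.9728.
tᵢ = 2h cos θ_c/V₁ ⇒ h = tᵢ·V₁/(2 cos θ_c) = 0.0273·456/(2·0.9728) = 6.40 m.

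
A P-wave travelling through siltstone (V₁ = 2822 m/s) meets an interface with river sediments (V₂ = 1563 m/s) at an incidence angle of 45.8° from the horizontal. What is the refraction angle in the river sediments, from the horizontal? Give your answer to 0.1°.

Convert to the normal: θ₁ = 90° − 45.8° = 44.2°.
sin θ₁/V₁ = sin θ₂/V₂ ⇒ sin θ₂ = 1563·sin 44.2°/2822 = 1563·0.6972/2822 = 0.3861.
θ₂ = arcsin 0.3861 = 22.71° from the normal.
From the interface: 90° − 22.71° = 67.29°.

67.3°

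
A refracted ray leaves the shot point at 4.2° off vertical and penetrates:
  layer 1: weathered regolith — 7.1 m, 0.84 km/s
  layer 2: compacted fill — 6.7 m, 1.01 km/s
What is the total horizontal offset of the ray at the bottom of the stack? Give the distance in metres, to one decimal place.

Ray parameter p = sin 4.2° / 0.84 km/s = 8.7188e-02 s/km.
Layer 1: θ = 4.20°; offset = 7.1·tan 4.20° = 0.521 m.
Layer 2: sin θ = p·1.01 = 0.0881 → θ = 5.05°; offset = 6.7·tan 5.05° = 0.592 m.
Total horizontal offset = 1.114 m.

1.1 m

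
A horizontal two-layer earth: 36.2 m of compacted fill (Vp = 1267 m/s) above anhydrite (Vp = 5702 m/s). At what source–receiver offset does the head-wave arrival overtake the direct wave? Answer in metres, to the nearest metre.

x_cross = 2h·√((V₂+V₁)/(V₂−V₁)).
(V₂+V₁)/(V₂−V₁) = (5702+1267)/(5702−1267) = 1.5714; √ = 1.2535.
x_cross = 2·36.2·1.2535 = 90.76 m.

91 m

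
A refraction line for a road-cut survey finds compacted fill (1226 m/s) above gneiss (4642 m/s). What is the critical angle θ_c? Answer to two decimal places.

At critical incidence the refracted ray runs along the interface (θ₂ = 90°), so sin θ_c = V₁/V₂.
θ_c = arcsin(1226/4642) = arcsin 0.2641 = 15.31°.

15.31°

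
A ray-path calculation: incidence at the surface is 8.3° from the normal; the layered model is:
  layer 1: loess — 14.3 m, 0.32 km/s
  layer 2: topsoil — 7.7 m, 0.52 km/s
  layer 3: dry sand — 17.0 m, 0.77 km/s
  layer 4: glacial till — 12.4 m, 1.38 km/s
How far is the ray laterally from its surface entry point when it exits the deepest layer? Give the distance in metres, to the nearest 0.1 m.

20.1 m

Apply Snell's law at each interface; in layer i the horizontal offset is hᵢ·tan θᵢ.
Layer 1: θ = 8.30°; offset = 14.3·tan 8.30° = 2.086 m.
Layer 2: sin θ = 0.52·sin 8.3°/0.32 = 0.2346, θ = 13.57°; offset = 7.7·tan 13.57° = 1.858 m.
Layer 3: sin θ = 0.77·sin 8.3°/0.32 = 0.3474, θ = 20.33°; offset = 17.0·tan 20.33° = 6.297 m.
Layer 4: sin θ = 1.38·sin 8.3°/0.32 = 0.6225, θ = 38.50°; offset = 12.4·tan 38.50° = 9.864 m.
Total horizontal offset = 20.105 m.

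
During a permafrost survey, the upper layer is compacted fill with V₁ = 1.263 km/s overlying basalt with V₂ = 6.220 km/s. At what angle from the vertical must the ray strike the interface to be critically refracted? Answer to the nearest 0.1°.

11.7°

Critical incidence: sin θ_c = V₁/V₂ = 1.263/6.220 = 0.2031.
θ_c = arcsin 0.2031 = 11.72°.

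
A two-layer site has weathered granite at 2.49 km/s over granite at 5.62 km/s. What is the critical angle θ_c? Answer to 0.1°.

26.3°

At critical incidence the refracted ray runs along the interface (θ₂ = 90°), so sin θ_c = V₁/V₂.
θ_c = arcsin(2.49/5.62) = arcsin 0.4431 = 26.30°.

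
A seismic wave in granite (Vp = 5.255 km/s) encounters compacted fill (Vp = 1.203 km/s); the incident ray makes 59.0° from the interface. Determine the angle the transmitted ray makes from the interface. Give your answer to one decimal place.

83.2°

Angle from the normal: 90° − 59.0° = 31.0°.
sin θ₁/V₁ = sin θ₂/V₂ ⇒ sin θ₂ = 1.203·sin 31.0°/5.255 = 1.203·0.5150/5.255 = 0.1179.
θ₂ = sin⁻¹(0.1179) = 6.77° (from vertical).
From the interface: 90° − 6.77° = 83.23°.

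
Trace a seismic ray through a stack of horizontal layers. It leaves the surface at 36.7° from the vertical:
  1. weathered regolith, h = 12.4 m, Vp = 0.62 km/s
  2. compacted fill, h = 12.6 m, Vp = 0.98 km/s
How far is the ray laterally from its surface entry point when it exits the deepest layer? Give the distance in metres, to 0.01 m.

p = sin θ₁/V₁ = sin 36.7°/0.62 = 9.6391e-01 s/km is conserved through the stack.
Layer 1: θ = 36.70°; offset = 12.4·tan 36.70° = 9.2427 m.
Layer 2: sin θ = p·0.98 = 0.9446 → θ = 70.84°; offset = 12.6·tan 70.84° = 36.2736 m.
Total horizontal offset = 45.5163 m.

45.52 m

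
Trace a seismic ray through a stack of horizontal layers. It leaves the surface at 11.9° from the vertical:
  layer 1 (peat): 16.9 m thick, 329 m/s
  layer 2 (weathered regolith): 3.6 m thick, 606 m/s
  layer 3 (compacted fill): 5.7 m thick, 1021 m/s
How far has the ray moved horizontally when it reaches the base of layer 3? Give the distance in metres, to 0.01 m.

p = sin θ₁/V₁ = sin 11.9°/329 = 6.2676e-04 s/m is conserved through the stack.
Layer 1: θ = 11.90°; offset = 16.9·tan 11.90° = 3.5614 m.
Layer 2: sin θ = p·606 = 0.3798 → θ = 22.32°; offset = 3.6·tan 22.32° = 1.4781 m.
Layer 3: sin θ = p·1021 = 0.6399 → θ = 39.79°; offset = 5.7·tan 39.79° = 4.7467 m.
Σ offsets = 9.7862 m.

9.79 m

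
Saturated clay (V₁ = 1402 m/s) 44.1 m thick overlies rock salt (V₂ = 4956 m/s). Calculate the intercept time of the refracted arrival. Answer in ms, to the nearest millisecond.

θ_c = arcsin(V₁/V₂) = arcsin(1402/4956) = 16.43°; cos θ_c = 0.9592.
tᵢ = 2h·cos θ_c / V₁ = 2·44.1·0.9592 / 1402 = 0.06034 s.

60 ms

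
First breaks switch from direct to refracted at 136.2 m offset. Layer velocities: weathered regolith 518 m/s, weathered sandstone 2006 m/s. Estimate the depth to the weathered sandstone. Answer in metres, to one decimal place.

52.3 m

x_cross = 2h·√((V₂+V₁)/(V₂−V₁)) → h = x_cross / (2·√((V₂+V₁)/(V₂−V₁))).
√((V₂+V₁)/(V₂−V₁)) = √((2006+518)/(2006−518)) = 1.3024.
h = 136.2 / (2·1.3024) = 52.29 m.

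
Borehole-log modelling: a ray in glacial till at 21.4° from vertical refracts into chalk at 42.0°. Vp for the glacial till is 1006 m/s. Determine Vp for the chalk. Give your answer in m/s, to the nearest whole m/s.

1845 m/s

sin 21.4° = 0.3649; sin 42.0° = 0.6691.
V₂ = V₁·(sin θ₂/sin θ₁) = 1006·(0.6691/0.3649) = 1844.86 m/s.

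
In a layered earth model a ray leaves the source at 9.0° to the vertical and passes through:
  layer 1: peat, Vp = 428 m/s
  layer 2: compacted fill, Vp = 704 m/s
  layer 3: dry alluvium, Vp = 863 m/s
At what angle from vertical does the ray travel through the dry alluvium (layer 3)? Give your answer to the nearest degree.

Snell's law across each interface conserves sin θ / V, so sin θ_3 = V_3·sin θ₁/V₁.
sin θ_3 = 863 × sin 9.0° / 428 = 0.3154.
θ_3 = arcsin 0.3154 = 18.39°.

18°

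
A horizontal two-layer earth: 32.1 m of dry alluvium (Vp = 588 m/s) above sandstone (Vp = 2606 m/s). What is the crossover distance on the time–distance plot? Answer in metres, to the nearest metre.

81 m

θ_c = arcsin(588/2606) = 13.04°, so cos θ_c = 0.9742 and tᵢ = 2h cos θ_c/V₁ = 0.1064 s.
At crossover x/V₁ = x/V₂ + tᵢ ⇒ x = tᵢ/(1/V₁ − 1/V₂) = 0.10637/(1.7007e-03 − 3.8373e-04) = 80.77 m.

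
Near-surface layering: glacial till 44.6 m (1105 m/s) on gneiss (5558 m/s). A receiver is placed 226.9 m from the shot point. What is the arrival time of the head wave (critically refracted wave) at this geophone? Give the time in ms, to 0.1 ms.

t = x/V₂ + 2h·√(V₂²−V₁²)/(V₁V₂).
√(V₂²−V₁²) = √(5558²−1105²) = 5447.0 m/s; delay term = 2·44.6·5447.0/(1105·5558) = 0.07911 s.
t = 226.9/5558 + 0.07911 = 0.11994 s.

119.9 ms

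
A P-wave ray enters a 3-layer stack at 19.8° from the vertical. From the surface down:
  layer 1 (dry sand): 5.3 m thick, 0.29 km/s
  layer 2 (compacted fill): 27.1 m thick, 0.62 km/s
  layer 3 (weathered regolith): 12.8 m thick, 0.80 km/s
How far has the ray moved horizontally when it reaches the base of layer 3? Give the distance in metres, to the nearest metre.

64 m

p = sin θ₁/V₁ = sin 19.8°/0.29 = 1.1681e+00 s/km is conserved through the stack.
Layer 1: θ = 19.80°; offset = 5.3·tan 19.80° = 1.908 m.
Layer 2: sin θ = p·0.62 = 0.7242 → θ = 46.40°; offset = 27.1·tan 46.40° = 28.460 m.
Layer 3: sin θ = p·0.80 = 0.9344 → θ = 69.14°; offset = 12.8·tan 69.14° = 33.589 m.
Σ offsets = 63.957 m.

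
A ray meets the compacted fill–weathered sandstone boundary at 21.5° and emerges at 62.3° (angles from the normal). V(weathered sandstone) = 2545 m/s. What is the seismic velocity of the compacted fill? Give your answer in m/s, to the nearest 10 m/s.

Snell's law: sin 21.5°/V₁ = sin 62.3°/V₂.
V₁ = V₂·sin 21.5°/sin 62.3° = 2545 × 0.4139 = 1053.48 m/s.

1050 m/s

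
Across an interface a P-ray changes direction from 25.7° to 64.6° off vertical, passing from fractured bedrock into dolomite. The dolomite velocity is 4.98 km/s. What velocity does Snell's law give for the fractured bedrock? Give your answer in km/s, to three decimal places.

Snell's law: sin 25.7°/V₁ = sin 64.6°/V₂.
V₁ = V₂·sin 25.7°/sin 64.6° = 4.98 × 0.4801 = 2.391 km/s.

2.391 km/s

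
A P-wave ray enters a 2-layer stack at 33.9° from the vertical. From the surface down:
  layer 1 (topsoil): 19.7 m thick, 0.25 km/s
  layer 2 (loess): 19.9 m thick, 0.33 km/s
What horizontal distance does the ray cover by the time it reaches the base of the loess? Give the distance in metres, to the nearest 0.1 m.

34.9 m

Ray parameter p = sin 33.9° / 0.25 km/s = 2.2310e+00 s/km.
Layer 1: θ = 33.90°; offset = 19.7·tan 33.90° = 13.238 m.
Layer 2: sin θ = p·0.33 = 0.7362 → θ = 47.41°; offset = 19.9·tan 47.41° = 21.649 m.
Total horizontal offset = 34.887 m.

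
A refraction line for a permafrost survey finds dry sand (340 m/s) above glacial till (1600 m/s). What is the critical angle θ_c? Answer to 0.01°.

12.27°

Critical incidence: sin θ_c = V₁/V₂ = 340/1600 = 0.2125.
θ_c = arcsin 0.2125 = 12.27°.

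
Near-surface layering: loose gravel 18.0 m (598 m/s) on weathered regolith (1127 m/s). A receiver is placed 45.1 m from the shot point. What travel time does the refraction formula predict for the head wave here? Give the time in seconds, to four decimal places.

t = x/V₂ + 2h·√(V₂²−V₁²)/(V₁V₂).
√(V₂²−V₁²) = √(1127²−598²) = 955.3 m/s; delay term = 2·18.0·955.3/(598·1127) = 0.05103 s.
t = 45.1/1127 + 0.05103 = 0.09104 s.

0.0910 s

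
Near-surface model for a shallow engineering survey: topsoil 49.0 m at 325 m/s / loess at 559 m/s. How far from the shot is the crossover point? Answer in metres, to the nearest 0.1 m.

190.5 m

x_cross = 2h·√((V₂+V₁)/(V₂−V₁)).
(V₂+V₁)/(V₂−V₁) = (559+325)/(559−325) = 3.7778; √ = 1.9437.
x_cross = 2·49.0·1.9437 = 190.48 m.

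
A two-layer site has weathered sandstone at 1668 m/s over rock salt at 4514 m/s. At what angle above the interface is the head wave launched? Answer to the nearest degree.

68°

At critical incidence the refracted ray runs along the interface (θ₂ = 90°), so sin θ_c = V₁/V₂.
θ_c = arcsin(1668/4514) = arcsin 0.3695 = 21.69°.
Measured from the interface: 90° − 21.69° = 68.31°.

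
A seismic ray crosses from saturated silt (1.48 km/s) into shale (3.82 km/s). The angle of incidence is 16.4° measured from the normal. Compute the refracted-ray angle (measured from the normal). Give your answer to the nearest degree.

47°

Snell's law: sin θ₂ = (V₂/V₁)·sin θ₁ = (3.82/1.48)·sin 16.4° = 0.7287.
θ₂ = sin⁻¹(0.7287) = 46.78° (from vertical).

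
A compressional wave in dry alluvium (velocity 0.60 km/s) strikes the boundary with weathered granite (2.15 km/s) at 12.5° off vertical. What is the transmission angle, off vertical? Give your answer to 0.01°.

50.86°

Snell's law: sin θ₂ = (V₂/V₁)·sin θ₁ = (2.15/0.60)·sin 12.5° = 0.7756.
θ₂ = sin⁻¹(0.7756) = 50.86° (from vertical).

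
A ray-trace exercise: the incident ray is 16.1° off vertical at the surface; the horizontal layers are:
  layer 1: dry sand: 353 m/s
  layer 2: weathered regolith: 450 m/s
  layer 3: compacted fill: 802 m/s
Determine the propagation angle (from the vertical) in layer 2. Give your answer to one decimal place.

20.7°

Ray parameter p = sin 16.1° / 353 = 7.8559e-04 s/m.
sin θ_2 = p·V_2 = 7.8559e-04 × 450 = 0.3535.
θ_2 = 20.70° from the vertical.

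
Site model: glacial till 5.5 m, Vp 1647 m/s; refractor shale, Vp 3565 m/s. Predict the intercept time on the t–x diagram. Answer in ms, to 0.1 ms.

5.9 ms

tᵢ = 2h·√(V₂²−V₁²)/(V₁V₂).
√(V₂²−V₁²) = √(3565²−1647²) = 3161.7 m/s.
tᵢ = 2·5.5·3161.7/(1647·3565) = 0.00592 s.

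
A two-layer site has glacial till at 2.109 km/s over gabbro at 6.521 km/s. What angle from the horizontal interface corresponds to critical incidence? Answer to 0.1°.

71.1°

Critical incidence: sin θ_c = V₁/V₂ = 2.109/6.521 = 0.3234.
θ_c = arcsin 0.3234 = 18.87°.
Measured from the interface: 90° − 18.87° = 71.13°.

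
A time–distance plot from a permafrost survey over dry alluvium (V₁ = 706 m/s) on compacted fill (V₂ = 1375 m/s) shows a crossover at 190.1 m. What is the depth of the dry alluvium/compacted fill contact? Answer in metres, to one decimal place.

53.9 m

h = (x_cross/2)·√((V₂−V₁)/(V₂+V₁)).
(V₂−V₁)/(V₂+V₁) = (1375−706)/(1375+706) = 0.3215; √ = 0.5670.
h = (190.1/2)·0.5670 = 53.89 m.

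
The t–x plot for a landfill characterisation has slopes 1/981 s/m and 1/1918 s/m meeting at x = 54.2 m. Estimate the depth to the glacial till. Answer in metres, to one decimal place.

h = (x_cross/2)·√((V₂−V₁)/(V₂+V₁)).
(V₂−V₁)/(V₂+V₁) = (1918−981)/(1918+981) = 0.3232; √ = 0.5685.
h = (54.2/2)·0.5685 = 15.41 m.

15.4 m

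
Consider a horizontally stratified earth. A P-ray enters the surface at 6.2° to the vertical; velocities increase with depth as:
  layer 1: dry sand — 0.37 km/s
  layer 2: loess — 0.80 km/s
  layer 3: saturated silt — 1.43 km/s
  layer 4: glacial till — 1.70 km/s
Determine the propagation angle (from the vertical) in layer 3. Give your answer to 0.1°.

24.7°

Snell's law across each interface conserves sin θ / V, so sin θ_3 = V_3·sin θ₁/V₁.
sin θ_3 = 1.43 × sin 6.2° / 0.37 = 0.4174.
θ_3 = 24.67° from the vertical.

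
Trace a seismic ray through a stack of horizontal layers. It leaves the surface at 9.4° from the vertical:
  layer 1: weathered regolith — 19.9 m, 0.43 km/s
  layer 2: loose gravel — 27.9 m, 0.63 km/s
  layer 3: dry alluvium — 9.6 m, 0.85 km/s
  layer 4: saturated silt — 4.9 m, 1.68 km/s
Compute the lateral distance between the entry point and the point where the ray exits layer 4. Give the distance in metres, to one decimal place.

17.5 m

Apply Snell's law at each interface; in layer i the horizontal offset is hᵢ·tan θᵢ.
Layer 1: θ = 9.40°; offset = 19.9·tan 9.40° = 3.294 m.
Layer 2: sin θ = 0.63·sin 9.4°/0.43 = 0.2393, θ = 13.84°; offset = 27.9·tan 13.84° = 6.876 m.
Layer 3: sin θ = 0.85·sin 9.4°/0.43 = 0.3229, θ = 18.84°; offset = 9.6·tan 18.84° = 3.275 m.
Layer 4: sin θ = 1.68·sin 9.4°/0.43 = 0.6381, θ = 39.65°; offset = 4.9·tan 39.65° = 4.061 m.
Σ offsets = 17.506 m.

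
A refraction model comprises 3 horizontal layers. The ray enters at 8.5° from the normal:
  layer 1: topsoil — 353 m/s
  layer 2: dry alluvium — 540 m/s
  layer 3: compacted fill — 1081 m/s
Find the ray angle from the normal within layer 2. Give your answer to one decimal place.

13.1°

Ray parameter p = sin 8.5° / 353 = 4.1872e-04 s/m.
sin θ_2 = p·V_2 = 4.1872e-04 × 540 = 0.2261.
θ_2 = 13.07° from the vertical.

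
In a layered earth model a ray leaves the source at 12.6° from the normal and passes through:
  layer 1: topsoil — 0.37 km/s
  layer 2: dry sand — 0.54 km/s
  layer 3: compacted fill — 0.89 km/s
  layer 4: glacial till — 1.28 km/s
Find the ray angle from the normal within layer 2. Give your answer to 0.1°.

Snell's law across each interface conserves sin θ / V, so sin θ_2 = V_2·sin θ₁/V₁.
sin θ_2 = 0.54 × sin 12.6° / 0.37 = 0.3184.
θ_2 = 18.56° from the vertical.

18.6°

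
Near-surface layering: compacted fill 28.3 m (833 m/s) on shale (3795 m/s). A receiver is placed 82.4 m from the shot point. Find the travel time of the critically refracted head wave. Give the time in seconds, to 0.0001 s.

θ_c = arcsin(V₁/V₂) = arcsin(833/3795) = 12.68°, cos θ_c = 0.9756.
Intercept time tᵢ = 2h cos θ_c / V₁ = 2·28.3·0.9756/833 = 0.06629 s.
t = x/V₂ + tᵢ = 82.4/3795 + 0.06629 = 0.08800 s.

0.0880 s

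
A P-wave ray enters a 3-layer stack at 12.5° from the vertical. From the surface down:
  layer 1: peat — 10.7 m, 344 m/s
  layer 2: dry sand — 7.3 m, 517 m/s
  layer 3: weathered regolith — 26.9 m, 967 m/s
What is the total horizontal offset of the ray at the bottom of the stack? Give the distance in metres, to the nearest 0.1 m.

25.5 m

Apply Snell's law at each interface; in layer i the horizontal offset is hᵢ·tan θᵢ.
Layer 1: θ = 12.50°; offset = 10.7·tan 12.50° = 2.372 m.
Layer 2: sin θ = 517·sin 12.5°/344 = 0.3253, θ = 18.98°; offset = 7.3·tan 18.98° = 2.511 m.
Layer 3: sin θ = 967·sin 12.5°/344 = 0.6084, θ = 37.48°; offset = 26.9·tan 37.48° = 20.623 m.
Summing the layer offsets gives 25.506 m.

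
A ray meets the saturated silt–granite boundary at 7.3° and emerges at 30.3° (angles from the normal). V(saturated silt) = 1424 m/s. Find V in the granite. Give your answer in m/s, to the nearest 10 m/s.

5650 m/s

Snell's law: sin 7.3°/V₁ = sin 30.3°/V₂.
V₂ = V₁·sin 30.3°/sin 7.3° = 1424 × 3.9706 = 5654.19 m/s.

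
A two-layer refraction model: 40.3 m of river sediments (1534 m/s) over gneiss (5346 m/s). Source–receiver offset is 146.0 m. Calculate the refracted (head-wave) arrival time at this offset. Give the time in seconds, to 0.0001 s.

θ_c = arcsin(V₁/V₂) = arcsin(1534/5346) = 16.68°, cos θ_c = 0.9579.
Intercept time tᵢ = 2h cos θ_c / V₁ = 2·40.3·0.9579/1534 = 0.05033 s.
t = x/V₂ + tᵢ = 146.0/5346 + 0.05033 = 0.07764 s.

0.0776 s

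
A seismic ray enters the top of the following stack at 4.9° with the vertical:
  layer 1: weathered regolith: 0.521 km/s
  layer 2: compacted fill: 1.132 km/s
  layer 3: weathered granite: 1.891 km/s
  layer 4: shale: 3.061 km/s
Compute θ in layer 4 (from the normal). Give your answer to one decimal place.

30.1°

Ray parameter p = sin 4.9° / 0.521 = 1.6395e-01 s/km.
sin θ_4 = p·V_4 = 1.6395e-01 × 3.061 = 0.5018.
θ_4 = arcsin 0.5018 = 30.12°.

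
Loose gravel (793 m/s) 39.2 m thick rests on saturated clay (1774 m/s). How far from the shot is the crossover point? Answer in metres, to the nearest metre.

127 m

x_cross = 2h·√((V₂+V₁)/(V₂−V₁)).
(V₂+V₁)/(V₂−V₁) = (1774+793)/(1774−793) = 2.6167; √ = 1.6176.
x_cross = 2·39.2·1.6176 = 126.82 m.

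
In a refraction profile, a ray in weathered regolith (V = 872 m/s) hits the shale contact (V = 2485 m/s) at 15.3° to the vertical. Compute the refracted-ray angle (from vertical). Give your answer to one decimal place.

48.8°

sin θ₁/V₁ = sin θ₂/V₂ ⇒ sin θ₂ = 2485·sin 15.3°/872 = 2485·0.2639/872 = 0.7520.
θ₂ = sin⁻¹(0.7520) = 48.76° (from vertical).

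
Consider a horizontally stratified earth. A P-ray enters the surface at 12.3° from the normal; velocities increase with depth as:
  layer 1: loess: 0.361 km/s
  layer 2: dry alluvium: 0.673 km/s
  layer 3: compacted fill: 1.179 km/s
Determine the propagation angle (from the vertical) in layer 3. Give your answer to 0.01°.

44.09°

Snell's law across each interface conserves sin θ / V, so sin θ_3 = V_3·sin θ₁/V₁.
sin θ_3 = 1.179 × sin 12.3° / 0.361 = 0.6957.
θ_3 = 44.09° from the vertical.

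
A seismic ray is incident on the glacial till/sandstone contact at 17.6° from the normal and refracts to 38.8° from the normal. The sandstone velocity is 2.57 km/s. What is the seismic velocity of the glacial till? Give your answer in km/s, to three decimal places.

1.240 km/s

sin 17.6° = 0.3024; sin 38.8° = 0.6266.
V₁ = V₂·(sin θ₁/sin θ₂) = 2.57·(0.3024/0.6266) = 1.240 km/s.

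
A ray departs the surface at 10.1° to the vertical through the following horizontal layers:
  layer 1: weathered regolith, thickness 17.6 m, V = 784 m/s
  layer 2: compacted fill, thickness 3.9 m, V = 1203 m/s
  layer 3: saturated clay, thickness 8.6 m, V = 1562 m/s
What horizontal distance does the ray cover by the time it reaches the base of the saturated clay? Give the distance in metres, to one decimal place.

Apply Snell's law at each interface; in layer i the horizontal offset is hᵢ·tan θᵢ.
Layer 1: θ = 10.10°; offset = 17.6·tan 10.10° = 3.135 m.
Layer 2: sin θ = 1203·sin 10.1°/784 = 0.2691, θ = 15.61°; offset = 3.9·tan 15.61° = 1.090 m.
Layer 3: sin θ = 1562·sin 10.1°/784 = 0.3494, θ = 20.45°; offset = 8.6·tan 20.45° = 3.207 m.
Σ offsets = 7.432 m.

7.4 m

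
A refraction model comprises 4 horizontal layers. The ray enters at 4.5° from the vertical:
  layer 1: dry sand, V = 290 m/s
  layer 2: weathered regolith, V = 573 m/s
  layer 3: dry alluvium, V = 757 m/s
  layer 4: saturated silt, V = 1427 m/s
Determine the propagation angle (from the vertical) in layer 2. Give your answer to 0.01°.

8.92°

Snell's law across each interface conserves sin θ / V, so sin θ_2 = V_2·sin θ₁/V₁.
sin θ_2 = 573 × sin 4.5° / 290 = 0.1550.
θ_2 = 8.92° from the vertical.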